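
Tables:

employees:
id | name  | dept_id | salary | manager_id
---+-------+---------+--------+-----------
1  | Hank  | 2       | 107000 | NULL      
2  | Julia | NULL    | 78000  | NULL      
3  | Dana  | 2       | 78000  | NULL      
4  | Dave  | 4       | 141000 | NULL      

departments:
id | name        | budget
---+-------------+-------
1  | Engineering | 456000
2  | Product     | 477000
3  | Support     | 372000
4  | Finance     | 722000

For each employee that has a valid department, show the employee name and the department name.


INNER JOIN keeps only employees rows whose dept_id matches an id in departments. Walk through each employee:
  - employee 1 (Hank): dept_id=2 -> matches Product
  - employee 2 (Julia): dept_id=NULL, no match -> dropped
  - employee 3 (Dana): dept_id=2 -> matches Product
  - employee 4 (Dave): dept_id=4 -> matches Finance
So 1 of 4 rows is dropped.

SQL:
SELECT a.name, b.name AS department
FROM employees a
INNER JOIN departments b ON a.dept_id = b.id

Result:
name | department
-----+-----------
Hank | Product   
Dana | Product   
Dave | Finance   


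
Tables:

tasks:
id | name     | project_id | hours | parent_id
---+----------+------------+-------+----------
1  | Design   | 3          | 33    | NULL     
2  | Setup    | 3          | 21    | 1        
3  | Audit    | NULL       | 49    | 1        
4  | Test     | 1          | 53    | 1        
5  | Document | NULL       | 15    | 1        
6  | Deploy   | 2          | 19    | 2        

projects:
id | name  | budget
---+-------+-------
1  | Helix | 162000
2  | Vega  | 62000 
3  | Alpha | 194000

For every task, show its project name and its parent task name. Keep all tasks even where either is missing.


Two LEFT JOINs from the same base table tasks: one to projects via project_id, one to tasks itself via parent_id. Both are LEFT so every task is preserved.
Match against projects:
  - task 1 (Design): project_id=3 -> matches Alpha
  - task 2 (Setup): project_id=3 -> matches Alpha
  - task 3 (Audit): project_id=NULL, no match -> kept with NULL
  - task 4 (Test): project_id=1 -> matches Helix
  - task 5 (Document): project_id=NULL, no match -> kept with NULL
  - task 6 (Deploy): project_id=2 -> matches Vega
Match against tasks (self):
  - task 1 (Design): parent_id=NULL -> NULL
  - task 2 (Setup): parent_id=1 -> Design
  - task 3 (Audit): parent_id=1 -> Design
  - task 4 (Test): parent_id=1 -> Design
  - task 5 (Document): parent_id=1 -> Design
  - task 6 (Deploy): parent_id=2 -> Setup

SQL:
SELECT a.name, b.name AS project, c.name AS parent
FROM tasks a
LEFT JOIN projects b ON a.project_id = b.id
LEFT JOIN tasks c ON a.parent_id = c.id

Result:
name     | project | parent
---------+---------+-------
Design   | Alpha   | NULL  
Setup    | Alpha   | Design
Audit    | NULL    | Design
Test     | Helix   | Design
Document | NULL    | Design
Deploy   | Vega    | Setup 


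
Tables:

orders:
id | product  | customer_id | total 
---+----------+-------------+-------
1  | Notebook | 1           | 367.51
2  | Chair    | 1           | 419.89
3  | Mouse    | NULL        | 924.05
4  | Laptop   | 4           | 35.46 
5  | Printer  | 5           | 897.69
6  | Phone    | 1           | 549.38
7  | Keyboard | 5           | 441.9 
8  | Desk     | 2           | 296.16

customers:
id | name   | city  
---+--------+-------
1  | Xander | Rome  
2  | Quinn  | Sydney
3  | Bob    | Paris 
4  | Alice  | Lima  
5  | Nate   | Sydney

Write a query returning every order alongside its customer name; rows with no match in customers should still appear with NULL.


LEFT JOIN keeps every row from orders (the left table); where customer_id has no match in customers, the customer columns become NULL. Walk through each order:
  - order 1 (Notebook): customer_id=1 -> matches Xander
  - order 2 (Chair): customer_id=1 -> matches Xander
  - order 3 (Mouse): customer_id=NULL, no match -> kept with NULL
  - order 4 (Laptop): customer_id=4 -> matches Alice
  - order 5 (Printer): customer_id=5 -> matches Nate
  - order 6 (Phone): customer_id=1 -> matches Xander
  - order 7 (Keyboard): customer_id=5 -> matches Nate
  - order 8 (Desk): customer_id=2 -> matches Quinn
All 8 rows appear; 1 has NULL customer.

SQL:
SELECT a.product, b.name AS customer
FROM orders a
LEFT JOIN customers b ON a.customer_id = b.id

Result:
product  | customer
---------+---------
Notebook | Xander  
Chair    | Xander  
Mouse    | NULL    
Laptop   | Alice   
Printer  | Nate    
Phone    | Xander  
Keyboard | Nate    
Desk     | Quinn   


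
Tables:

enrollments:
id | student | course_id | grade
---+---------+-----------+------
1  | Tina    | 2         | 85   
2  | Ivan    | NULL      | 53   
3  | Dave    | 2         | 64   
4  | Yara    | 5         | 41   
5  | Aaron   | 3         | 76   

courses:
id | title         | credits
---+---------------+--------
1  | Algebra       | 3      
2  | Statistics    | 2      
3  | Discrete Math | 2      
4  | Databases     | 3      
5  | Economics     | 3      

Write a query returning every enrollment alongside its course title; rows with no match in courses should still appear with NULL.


LEFT JOIN keeps every row from enrollments (the left table); where course_id has no match in courses, the course columns become NULL. Walk through each enrollment:
  - enrollment 1 (Tina): course_id=2 -> matches Statistics
  - enrollment 2 (Ivan): course_id=NULL, no match -> kept with NULL
  - enrollment 3 (Dave): course_id=2 -> matches Statistics
  - enrollment 4 (Yara): course_id=5 -> matches Economics
  - enrollment 5 (Aaron): course_id=3 -> matches Discrete Math
All 5 rows appear; 1 has NULL course.

SQL:
SELECT a.student, b.title AS course
FROM enrollments a
LEFT JOIN courses b ON a.course_id = b.id

Result:
student | course       
--------+--------------
Tina    | Statistics   
Ivan    | NULL         
Dave    | Statistics   
Yara    | Economics    
Aaron   | Discrete Math


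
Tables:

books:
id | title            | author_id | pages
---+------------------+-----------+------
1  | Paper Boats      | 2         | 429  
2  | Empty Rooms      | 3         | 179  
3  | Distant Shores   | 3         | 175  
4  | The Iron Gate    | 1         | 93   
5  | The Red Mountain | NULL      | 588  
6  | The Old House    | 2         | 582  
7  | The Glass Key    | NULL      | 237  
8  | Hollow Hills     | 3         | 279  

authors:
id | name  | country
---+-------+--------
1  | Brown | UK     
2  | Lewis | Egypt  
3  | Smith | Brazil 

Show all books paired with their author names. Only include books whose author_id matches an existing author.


INNER JOIN keeps only books rows whose author_id matches an id in authors. Walk through each book:
  - book 1 (Paper Boats): author_id=2 -> matches Lewis
  - book 2 (Empty Rooms): author_id=3 -> matches Smith
  - book 3 (Distant Shores): author_id=3 -> matches Smith
  - book 4 (The Iron Gate): author_id=1 -> matches Brown
  - book 5 (The Red Mountain): author_id=NULL, no match -> dropped
  - book 6 (The Old House): author_id=2 -> matches Lewis
  - book 7 (The Glass Key): author_id=NULL, no match -> dropped
  - book 8 (Hollow Hills): author_id=3 -> matches Smith
So 2 of 8 rows are dropped.

SQL:
SELECT a.title, b.name AS author
FROM books a
INNER JOIN authors b ON a.author_id = b.id

Result:
title          | author
---------------+-------
Paper Boats    | Lewis 
Empty Rooms    | Smith 
Distant Shores | Smith 
The Iron Gate  | Brown 
The Old House  | Lewis 
Hollow Hills   | Smith 


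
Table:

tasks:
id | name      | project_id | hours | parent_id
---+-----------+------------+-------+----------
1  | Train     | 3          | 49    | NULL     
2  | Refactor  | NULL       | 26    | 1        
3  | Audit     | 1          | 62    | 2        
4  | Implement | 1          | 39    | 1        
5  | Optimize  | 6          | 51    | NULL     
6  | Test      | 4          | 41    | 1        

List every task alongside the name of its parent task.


This is a self-join: tasks is joined to a second copy of itself, matching each row's parent_id to another row's id. Use LEFT JOIN so rows with parent_id=NULL are kept.
  - task 1 (Train): parent_id=NULL -> NULL
  - task 2 (Refactor): parent_id=1 -> Train
  - task 3 (Audit): parent_id=2 -> Refactor
  - task 4 (Implement): parent_id=1 -> Train
  - task 5 (Optimize): parent_id=NULL -> NULL
  - task 6 (Test): parent_id=1 -> Train

SQL:
SELECT a.name AS item, b.name AS parent
FROM tasks a
LEFT JOIN tasks b ON a.parent_id = b.id

Result:
item      | parent  
----------+---------
Train     | NULL    
Refactor  | Train   
Audit     | Refactor
Implement | Train   
Optimize  | NULL    
Test      | Train   


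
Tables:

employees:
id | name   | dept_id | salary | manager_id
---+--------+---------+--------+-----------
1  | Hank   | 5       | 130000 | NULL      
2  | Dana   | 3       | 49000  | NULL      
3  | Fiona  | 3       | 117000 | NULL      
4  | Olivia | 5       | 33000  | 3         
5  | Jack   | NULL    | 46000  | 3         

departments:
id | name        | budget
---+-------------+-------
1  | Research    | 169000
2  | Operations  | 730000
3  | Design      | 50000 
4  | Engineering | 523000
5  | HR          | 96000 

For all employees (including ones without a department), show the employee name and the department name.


LEFT JOIN keeps every row from employees (the left table); where dept_id has no match in departments, the department columns become NULL. Walk through each employee:
  - employee 1 (Hank): dept_id=5 -> matches HR
  - employee 2 (Dana): dept_id=3 -> matches Design
  - employee 3 (Fiona): dept_id=3 -> matches Design
  - employee 4 (Olivia): dept_id=5 -> matches HR
  - employee 5 (Jack): dept_id=NULL, no match -> kept with NULL
All 5 rows appear; 1 has NULL department.

SQL:
SELECT a.name, b.name AS department
FROM employees a
LEFT JOIN departments b ON a.dept_id = b.id

Result:
name   | department
-------+-----------
Hank   | HR        
Dana   | Design    
Fiona  | Design    
Olivia | HR        
Jack   | NULL      


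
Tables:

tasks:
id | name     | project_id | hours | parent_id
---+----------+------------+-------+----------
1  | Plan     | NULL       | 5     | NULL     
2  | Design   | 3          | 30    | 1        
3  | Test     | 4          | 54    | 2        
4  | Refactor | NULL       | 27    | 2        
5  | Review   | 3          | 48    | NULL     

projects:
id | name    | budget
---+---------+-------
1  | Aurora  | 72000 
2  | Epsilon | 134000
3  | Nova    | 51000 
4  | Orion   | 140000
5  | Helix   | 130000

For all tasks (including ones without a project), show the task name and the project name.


LEFT JOIN keeps every row from tasks (the left table); where project_id has no match in projects, the project columns become NULL. Walk through each task:
  - task 1 (Plan): project_id=NULL, no match -> kept with NULL
  - task 2 (Design): project_id=3 -> matches Nova
  - task 3 (Test): project_id=4 -> matches Orion
  - task 4 (Refactor): project_id=NULL, no match -> kept with NULL
  - task 5 (Review): project_id=3 -> matches Nova
All 5 rows appear; 2 have NULL project.

SQL:
SELECT a.name, b.name AS project
FROM tasks a
LEFT JOIN projects b ON a.project_id = b.id

Result:
name     | project
---------+--------
Plan     | NULL   
Design   | Nova   
Test     | Orion  
Refactor | NULL   
Review   | Nova   


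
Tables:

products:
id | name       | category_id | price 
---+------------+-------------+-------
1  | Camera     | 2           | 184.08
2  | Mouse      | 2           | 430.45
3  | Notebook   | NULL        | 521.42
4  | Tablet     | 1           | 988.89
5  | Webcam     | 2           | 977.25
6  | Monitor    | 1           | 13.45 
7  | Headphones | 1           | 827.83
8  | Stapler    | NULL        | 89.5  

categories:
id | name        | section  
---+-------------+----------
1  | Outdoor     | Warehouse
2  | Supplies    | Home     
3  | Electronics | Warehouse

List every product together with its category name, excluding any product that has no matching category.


INNER JOIN keeps only products rows whose category_id matches an id in categories. Walk through each product:
  - product 1 (Camera): category_id=2 -> matches Supplies
  - product 2 (Mouse): category_id=2 -> matches Supplies
  - product 3 (Notebook): category_id=NULL, no match -> dropped
  - product 4 (Tablet): category_id=1 -> matches Outdoor
  - product 5 (Webcam): category_id=2 -> matches Supplies
  - product 6 (Monitor): category_id=1 -> matches Outdoor
  - product 7 (Headphones): category_id=1 -> matches Outdoor
  - product 8 (Stapler): category_id=NULL, no match -> dropped
So 2 of 8 rows are dropped.

SQL:
SELECT a.name, b.name AS category
FROM products a
INNER JOIN categories b ON a.category_id = b.id

Result:
name       | category
-----------+---------
Camera     | Supplies
Mouse      | Supplies
Tablet     | Outdoor 
Webcam     | Supplies
Monitor    | Outdoor 
Headphones | Outdoor 


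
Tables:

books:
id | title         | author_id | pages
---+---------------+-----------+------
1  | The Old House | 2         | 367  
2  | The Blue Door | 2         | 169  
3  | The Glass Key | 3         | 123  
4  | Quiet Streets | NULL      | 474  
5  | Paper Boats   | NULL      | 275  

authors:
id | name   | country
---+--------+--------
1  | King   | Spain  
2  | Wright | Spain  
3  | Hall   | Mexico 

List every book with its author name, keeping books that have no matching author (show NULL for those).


LEFT JOIN keeps every row from books (the left table); where author_id has no match in authors, the author columns become NULL. Walk through each book:
  - book 1 (The Old House): author_id=2 -> matches Wright
  - book 2 (The Blue Door): author_id=2 -> matches Wright
  - book 3 (The Glass Key): author_id=3 -> matches Hall
  - book 4 (Quiet Streets): author_id=NULL, no match -> kept with NULL
  - book 5 (Paper Boats): author_id=NULL, no match -> kept with NULL
All 5 rows appear; 2 have NULL author.

SQL:
SELECT a.title, b.name AS author
FROM books a
LEFT JOIN authors b ON a.author_id = b.id

Result:
title         | author
--------------+-------
The Old House | Wright
The Blue Door | Wright
The Glass Key | Hall  
Quiet Streets | NULL  
Paper Boats   | NULL  


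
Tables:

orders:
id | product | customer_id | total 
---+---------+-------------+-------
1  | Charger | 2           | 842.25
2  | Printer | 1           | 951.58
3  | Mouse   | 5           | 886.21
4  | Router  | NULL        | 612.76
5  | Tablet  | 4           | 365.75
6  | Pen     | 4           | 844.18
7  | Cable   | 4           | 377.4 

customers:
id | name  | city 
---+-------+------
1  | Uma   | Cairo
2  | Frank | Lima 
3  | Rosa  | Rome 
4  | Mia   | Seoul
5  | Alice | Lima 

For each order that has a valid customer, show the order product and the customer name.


INNER JOIN keeps only orders rows whose customer_id matches an id in customers. Walk through each order:
  - order 1 (Charger): customer_id=2 -> matches Frank
  - order 2 (Printer): customer_id=1 -> matches Uma
  - order 3 (Mouse): customer_id=5 -> matches Alice
  - order 4 (Router): customer_id=NULL, no match -> dropped
  - order 5 (Tablet): customer_id=4 -> matches Mia
  - order 6 (Pen): customer_id=4 -> matches Mia
  - order 7 (Cable): customer_id=4 -> matches Mia
So 1 of 7 rows is dropped.

SQL:
SELECT a.product, b.name AS customer
FROM orders a
INNER JOIN customers b ON a.customer_id = b.id

Result:
product | customer
--------+---------
Charger | Frank   
Printer | Uma     
Mouse   | Alice   
Tablet  | Mia     
Pen     | Mia     
Cable   | Mia     


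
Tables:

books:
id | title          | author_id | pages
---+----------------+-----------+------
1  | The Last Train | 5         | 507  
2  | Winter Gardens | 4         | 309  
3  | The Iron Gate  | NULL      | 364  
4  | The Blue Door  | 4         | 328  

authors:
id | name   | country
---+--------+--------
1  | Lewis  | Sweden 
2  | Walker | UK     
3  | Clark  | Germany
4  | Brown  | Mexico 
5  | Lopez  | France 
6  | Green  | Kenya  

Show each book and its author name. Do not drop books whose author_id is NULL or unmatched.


LEFT JOIN keeps every row from books (the left table); where author_id has no match in authors, the author columns become NULL. Walk through each book:
  - book 1 (The Last Train): author_id=5 -> matches Lopez
  - book 2 (Winter Gardens): author_id=4 -> matches Brown
  - book 3 (The Iron Gate): author_id=NULL, no match -> kept with NULL
  - book 4 (The Blue Door): author_id=4 -> matches Brown
All 4 rows appear; 1 has NULL author.

SQL:
SELECT a.title, b.name AS author
FROM books a
LEFT JOIN authors b ON a.author_id = b.id

Result:
title          | author
---------------+-------
The Last Train | Lopez 
Winter Gardens | Brown 
The Iron Gate  | NULL  
The Blue Door  | Brown 


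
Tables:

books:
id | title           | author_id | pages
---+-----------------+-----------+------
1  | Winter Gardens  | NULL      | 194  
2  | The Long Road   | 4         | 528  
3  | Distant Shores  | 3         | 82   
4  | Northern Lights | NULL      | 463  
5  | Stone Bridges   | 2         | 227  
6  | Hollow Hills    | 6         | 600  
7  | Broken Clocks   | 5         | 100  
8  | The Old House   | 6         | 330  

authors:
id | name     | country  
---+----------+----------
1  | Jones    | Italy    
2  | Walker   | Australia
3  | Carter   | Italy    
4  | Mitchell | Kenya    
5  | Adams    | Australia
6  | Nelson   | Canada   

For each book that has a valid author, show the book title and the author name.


INNER JOIN keeps only books rows whose author_id matches an id in authors. Walk through each book:
  - book 1 (Winter Gardens): author_id=NULL, no match -> dropped
  - book 2 (The Long Road): author_id=4 -> matches Mitchell
  - book 3 (Distant Shores): author_id=3 -> matches Carter
  - book 4 (Northern Lights): author_id=NULL, no match -> dropped
  - book 5 (Stone Bridges): author_id=2 -> matches Walker
  - book 6 (Hollow Hills): author_id=6 -> matches Nelson
  - book 7 (Broken Clocks): author_id=5 -> matches Adams
  - book 8 (The Old House): author_id=6 -> matches Nelson
So 2 of 8 rows are dropped.

SQL:
SELECT a.title, b.name AS author
FROM books a
INNER JOIN authors b ON a.author_id = b.id

Result:
title          | author  
---------------+---------
The Long Road  | Mitchell
Distant Shores | Carter  
Stone Bridges  | Walker  
Hollow Hills   | Nelson  
Broken Clocks  | Adams   
The Old House  | Nelson  


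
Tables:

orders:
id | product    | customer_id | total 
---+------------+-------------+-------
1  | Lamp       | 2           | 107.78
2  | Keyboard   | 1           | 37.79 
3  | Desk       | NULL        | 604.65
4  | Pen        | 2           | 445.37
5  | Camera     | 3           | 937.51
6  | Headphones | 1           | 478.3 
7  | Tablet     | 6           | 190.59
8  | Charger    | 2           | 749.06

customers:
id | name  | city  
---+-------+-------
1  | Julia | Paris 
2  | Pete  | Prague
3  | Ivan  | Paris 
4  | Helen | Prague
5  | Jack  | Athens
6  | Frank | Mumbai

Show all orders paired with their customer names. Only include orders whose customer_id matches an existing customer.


INNER JOIN keeps only orders rows whose customer_id matches an id in customers. Walk through each order:
  - order 1 (Lamp): customer_id=2 -> matches Pete
  - order 2 (Keyboard): customer_id=1 -> matches Julia
  - order 3 (Desk): customer_id=NULL, no match -> dropped
  - order 4 (Pen): customer_id=2 -> matches Pete
  - order 5 (Camera): customer_id=3 -> matches Ivan
  - order 6 (Headphones): customer_id=1 -> matches Julia
  - order 7 (Tablet): customer_id=6 -> matches Frank
  - order 8 (Charger): customer_id=2 -> matches Pete
So 1 of 8 rows is dropped.

SQL:
SELECT a.product, b.name AS customer
FROM orders a
INNER JOIN customers b ON a.customer_id = b.id

Result:
product    | customer
-----------+---------
Lamp       | Pete    
Keyboard   | Julia   
Pen        | Pete    
Camera     | Ivan    
Headphones | Julia   
Tablet     | Frank   
Charger    | Pete    


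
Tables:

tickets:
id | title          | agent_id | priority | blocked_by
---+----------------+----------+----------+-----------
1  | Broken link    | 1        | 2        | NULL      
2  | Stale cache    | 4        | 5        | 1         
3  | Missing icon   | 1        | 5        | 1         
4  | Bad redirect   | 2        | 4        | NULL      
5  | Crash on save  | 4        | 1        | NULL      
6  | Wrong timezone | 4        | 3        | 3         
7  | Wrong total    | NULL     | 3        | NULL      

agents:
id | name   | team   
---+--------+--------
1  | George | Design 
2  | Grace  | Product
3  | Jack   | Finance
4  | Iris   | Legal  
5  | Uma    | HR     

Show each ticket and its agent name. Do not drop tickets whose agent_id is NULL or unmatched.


LEFT JOIN keeps every row from tickets (the left table); where agent_id has no match in agents, the agent columns become NULL. Walk through each ticket:
  - ticket 1 (Broken link): agent_id=1 -> matches George
  - ticket 2 (Stale cache): agent_id=4 -> matches Iris
  - ticket 3 (Missing icon): agent_id=1 -> matches George
  - ticket 4 (Bad redirect): agent_id=2 -> matches Grace
  - ticket 5 (Crash on save): agent_id=4 -> matches Iris
  - ticket 6 (Wrong timezone): agent_id=4 -> matches Iris
  - ticket 7 (Wrong total): agent_id=NULL, no match -> kept with NULL
All 7 rows appear; 1 has NULL agent.

SQL:
SELECT a.title, b.name AS agent
FROM tickets a
LEFT JOIN agents b ON a.agent_id = b.id

Result:
title          | agent 
---------------+-------
Broken link    | George
Stale cache    | Iris  
Missing icon   | George
Bad redirect   | Grace 
Crash on save  | Iris  
Wrong timezone | Iris  
Wrong total    | NULL  


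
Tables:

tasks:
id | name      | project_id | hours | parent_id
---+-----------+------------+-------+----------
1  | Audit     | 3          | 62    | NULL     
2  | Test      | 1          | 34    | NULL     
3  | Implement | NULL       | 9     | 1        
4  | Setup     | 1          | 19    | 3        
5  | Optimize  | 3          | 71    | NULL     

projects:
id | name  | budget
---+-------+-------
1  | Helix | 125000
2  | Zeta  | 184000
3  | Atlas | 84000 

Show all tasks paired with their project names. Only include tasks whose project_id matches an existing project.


INNER JOIN keeps only tasks rows whose project_id matches an id in projects. Walk through each task:
  - task 1 (Audit): project_id=3 -> matches Atlas
  - task 2 (Test): project_id=1 -> matches Helix
  - task 3 (Implement): project_id=NULL, no match -> dropped
  - task 4 (Setup): project_id=1 -> matches Helix
  - task 5 (Optimize): project_id=3 -> matches Atlas
So 1 of 5 rows is dropped.

SQL:
SELECT a.name, b.name AS project
FROM tasks a
INNER JOIN projects b ON a.project_id = b.id

Result:
name     | project
---------+--------
Audit    | Atlas  
Test     | Helix  
Setup    | Helix  
Optimize | Atlas  


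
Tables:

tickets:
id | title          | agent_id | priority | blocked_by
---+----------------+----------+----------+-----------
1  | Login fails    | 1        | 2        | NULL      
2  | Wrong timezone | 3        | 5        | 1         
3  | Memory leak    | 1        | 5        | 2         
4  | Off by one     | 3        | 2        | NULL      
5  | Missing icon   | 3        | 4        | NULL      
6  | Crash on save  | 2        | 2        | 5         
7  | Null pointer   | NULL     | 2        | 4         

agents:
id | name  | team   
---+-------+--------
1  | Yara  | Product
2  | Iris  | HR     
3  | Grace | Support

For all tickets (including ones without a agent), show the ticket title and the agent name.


LEFT JOIN keeps every row from tickets (the left table); where agent_id has no match in agents, the agent columns become NULL. Walk through each ticket:
  - ticket 1 (Login fails): agent_id=1 -> matches Yara
  - ticket 2 (Wrong timezone): agent_id=3 -> matches Grace
  - ticket 3 (Memory leak): agent_id=1 -> matches Yara
  - ticket 4 (Off by one): agent_id=3 -> matches Grace
  - ticket 5 (Missing icon): agent_id=3 -> matches Grace
  - ticket 6 (Crash on save): agent_id=2 -> matches Iris
  - ticket 7 (Null pointer): agent_id=NULL, no match -> kept with NULL
All 7 rows appear; 1 has NULL agent.

SQL:
SELECT a.title, b.name AS agent
FROM tickets a
LEFT JOIN agents b ON a.agent_id = b.id

Result:
title          | agent
---------------+------
Login fails    | Yara 
Wrong timezone | Grace
Memory leak    | Yara 
Off by one     | Grace
Missing icon   | Grace
Crash on save  | Iris 
Null pointer   | NULL 


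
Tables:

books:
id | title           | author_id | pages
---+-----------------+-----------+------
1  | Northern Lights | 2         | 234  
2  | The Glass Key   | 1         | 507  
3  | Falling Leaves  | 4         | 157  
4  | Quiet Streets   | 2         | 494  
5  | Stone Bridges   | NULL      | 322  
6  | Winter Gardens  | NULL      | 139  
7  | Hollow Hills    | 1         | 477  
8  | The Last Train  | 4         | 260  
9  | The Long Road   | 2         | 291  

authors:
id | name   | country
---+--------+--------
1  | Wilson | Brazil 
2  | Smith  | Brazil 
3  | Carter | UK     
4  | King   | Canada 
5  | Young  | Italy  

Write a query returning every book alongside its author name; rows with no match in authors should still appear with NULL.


LEFT JOIN keeps every row from books (the left table); where author_id has no match in authors, the author columns become NULL. Walk through each book:
  - book 1 (Northern Lights): author_id=2 -> matches Smith
  - book 2 (The Glass Key): author_id=1 -> matches Wilson
  - book 3 (Falling Leaves): author_id=4 -> matches King
  - book 4 (Quiet Streets): author_id=2 -> matches Smith
  - book 5 (Stone Bridges): author_id=NULL, no match -> kept with NULL
  - book 6 (Winter Gardens): author_id=NULL, no match -> kept with NULL
  - book 7 (Hollow Hills): author_id=1 -> matches Wilson
  - book 8 (The Last Train): author_id=4 -> matches King
  - book 9 (The Long Road): author_id=2 -> matches Smith
All 9 rows appear; 2 have NULL author.

SQL:
SELECT a.title, b.name AS author
FROM books a
LEFT JOIN authors b ON a.author_id = b.id

Result:
title           | author
----------------+-------
Northern Lights | Smith 
The Glass Key   | Wilson
Falling Leaves  | King  
Quiet Streets   | Smith 
Stone Bridges   | NULL  
Winter Gardens  | NULL  
Hollow Hills    | Wilson
The Last Train  | King  
The Long Road   | Smith 


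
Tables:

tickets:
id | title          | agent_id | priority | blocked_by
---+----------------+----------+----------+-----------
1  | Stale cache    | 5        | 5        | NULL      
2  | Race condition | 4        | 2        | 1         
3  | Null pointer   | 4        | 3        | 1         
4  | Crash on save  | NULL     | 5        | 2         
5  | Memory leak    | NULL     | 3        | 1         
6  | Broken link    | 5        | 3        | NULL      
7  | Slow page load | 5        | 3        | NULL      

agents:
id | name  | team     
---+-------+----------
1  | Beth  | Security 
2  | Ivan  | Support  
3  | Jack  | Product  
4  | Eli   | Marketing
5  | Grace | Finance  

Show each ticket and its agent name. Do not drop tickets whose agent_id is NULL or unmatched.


LEFT JOIN keeps every row from tickets (the left table); where agent_id has no match in agents, the agent columns become NULL. Walk through each ticket:
  - ticket 1 (Stale cache): agent_id=5 -> matches Grace
  - ticket 2 (Race condition): agent_id=4 -> matches Eli
  - ticket 3 (Null pointer): agent_id=4 -> matches Eli
  - ticket 4 (Crash on save): agent_id=NULL, no match -> kept with NULL
  - ticket 5 (Memory leak): agent_id=NULL, no match -> kept with NULL
  - ticket 6 (Broken link): agent_id=5 -> matches Grace
  - ticket 7 (Slow page load): agent_id=5 -> matches Grace
All 7 rows appear; 2 have NULL agent.

SQL:
SELECT a.title, b.name AS agent
FROM tickets a
LEFT JOIN agents b ON a.agent_id = b.id

Result:
title          | agent
---------------+------
Stale cache    | Grace
Race condition | Eli  
Null pointer   | Eli  
Crash on save  | NULL 
Memory leak    | NULL 
Broken link    | Grace
Slow page load | Grace


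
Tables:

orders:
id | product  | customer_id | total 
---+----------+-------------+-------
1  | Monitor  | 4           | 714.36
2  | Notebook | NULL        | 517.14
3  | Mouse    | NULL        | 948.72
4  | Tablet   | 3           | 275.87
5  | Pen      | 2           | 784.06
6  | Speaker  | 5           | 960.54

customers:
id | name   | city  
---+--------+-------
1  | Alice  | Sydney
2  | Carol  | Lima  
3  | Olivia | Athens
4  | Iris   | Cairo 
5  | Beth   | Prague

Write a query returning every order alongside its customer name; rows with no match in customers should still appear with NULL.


LEFT JOIN keeps every row from orders (the left table); where customer_id has no match in customers, the customer columns become NULL. Walk through each order:
  - order 1 (Monitor): customer_id=4 -> matches Iris
  - order 2 (Notebook): customer_id=NULL, no match -> kept with NULL
  - order 3 (Mouse): customer_id=NULL, no match -> kept with NULL
  - order 4 (Tablet): customer_id=3 -> matches Olivia
  - order 5 (Pen): customer_id=2 -> matches Carol
  - order 6 (Speaker): customer_id=5 -> matches Beth
All 6 rows appear; 2 have NULL customer.

SQL:
SELECT a.product, b.name AS customer
FROM orders a
LEFT JOIN customers b ON a.customer_id = b.id

Result:
product  | customer
---------+---------
Monitor  | Iris    
Notebook | NULL    
Mouse    | NULL    
Tablet   | Olivia  
Pen      | Carol   
Speaker  | Beth    


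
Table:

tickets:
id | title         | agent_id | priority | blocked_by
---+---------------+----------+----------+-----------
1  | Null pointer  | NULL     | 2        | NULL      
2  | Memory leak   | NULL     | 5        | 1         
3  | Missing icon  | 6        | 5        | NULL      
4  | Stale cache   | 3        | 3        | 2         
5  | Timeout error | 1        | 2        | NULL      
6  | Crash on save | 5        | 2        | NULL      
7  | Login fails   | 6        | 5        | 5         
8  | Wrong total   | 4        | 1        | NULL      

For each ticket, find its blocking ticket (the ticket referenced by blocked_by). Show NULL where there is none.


This is a self-join: tickets is joined to a second copy of itself, matching each row's blocked_by to another row's id. Use LEFT JOIN so rows with blocked_by=NULL are kept.
  - ticket 1 (Null pointer): blocked_by=NULL -> NULL
  - ticket 2 (Memory leak): blocked_by=1 -> Null pointer
  - ticket 3 (Missing icon): blocked_by=NULL -> NULL
  - ticket 4 (Stale cache): blocked_by=2 -> Memory leak
  - ticket 5 (Timeout error): blocked_by=NULL -> NULL
  - ticket 6 (Crash on save): blocked_by=NULL -> NULL
  - ticket 7 (Login fails): blocked_by=5 -> Timeout error
  - ticket 8 (Wrong total): blocked_by=NULL -> NULL

SQL:
SELECT a.title AS item, b.title AS blocked_by
FROM tickets a
LEFT JOIN tickets b ON a.blocked_by = b.id

Result:
item          | blocked_by   
--------------+--------------
Null pointer  | NULL         
Memory leak   | Null pointer 
Missing icon  | NULL         
Stale cache   | Memory leak  
Timeout error | NULL         
Crash on save | NULL         
Login fails   | Timeout error
Wrong total   | NULL         


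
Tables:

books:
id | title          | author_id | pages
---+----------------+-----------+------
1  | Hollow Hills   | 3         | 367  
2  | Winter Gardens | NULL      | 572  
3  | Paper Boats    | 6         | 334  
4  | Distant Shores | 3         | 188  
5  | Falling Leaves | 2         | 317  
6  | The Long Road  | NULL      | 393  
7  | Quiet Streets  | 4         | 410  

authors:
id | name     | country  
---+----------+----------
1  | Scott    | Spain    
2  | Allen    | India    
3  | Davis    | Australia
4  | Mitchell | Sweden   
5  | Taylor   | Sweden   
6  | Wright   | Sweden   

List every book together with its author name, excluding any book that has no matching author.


INNER JOIN keeps only books rows whose author_id matches an id in authors. Walk through each book:
  - book 1 (Hollow Hills): author_id=3 -> matches Davis
  - book 2 (Winter Gardens): author_id=NULL, no match -> dropped
  - book 3 (Paper Boats): author_id=6 -> matches Wright
  - book 4 (Distant Shores): author_id=3 -> matches Davis
  - book 5 (Falling Leaves): author_id=2 -> matches Allen
  - book 6 (The Long Road): author_id=NULL, no match -> dropped
  - book 7 (Quiet Streets): author_id=4 -> matches Mitchell
So 2 of 7 rows are dropped.

SQL:
SELECT a.title, b.name AS author
FROM books a
INNER JOIN authors b ON a.author_id = b.id

Result:
title          | author  
---------------+---------
Hollow Hills   | Davis   
Paper Boats    | Wright  
Distant Shores | Davis   
Falling Leaves | Allen   
Quiet Streets  | Mitchell


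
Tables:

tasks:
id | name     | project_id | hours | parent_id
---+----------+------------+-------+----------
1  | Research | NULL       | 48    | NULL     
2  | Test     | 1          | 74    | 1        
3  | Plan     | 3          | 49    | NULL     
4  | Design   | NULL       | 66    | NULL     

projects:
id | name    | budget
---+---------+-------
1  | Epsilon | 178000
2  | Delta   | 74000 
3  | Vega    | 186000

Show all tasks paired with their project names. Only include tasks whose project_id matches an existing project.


INNER JOIN keeps only tasks rows whose project_id matches an id in projects. Walk through each task:
  - task 1 (Research): project_id=NULL, no match -> dropped
  - task 2 (Test): project_id=1 -> matches Epsilon
  - task 3 (Plan): project_id=3 -> matches Vega
  - task 4 (Design): project_id=NULL, no match -> dropped
So 2 of 4 rows are dropped.

SQL:
SELECT a.name, b.name AS project
FROM tasks a
INNER JOIN projects b ON a.project_id = b.id

Result:
name | project
-----+--------
Test | Epsilon
Plan | Vega   


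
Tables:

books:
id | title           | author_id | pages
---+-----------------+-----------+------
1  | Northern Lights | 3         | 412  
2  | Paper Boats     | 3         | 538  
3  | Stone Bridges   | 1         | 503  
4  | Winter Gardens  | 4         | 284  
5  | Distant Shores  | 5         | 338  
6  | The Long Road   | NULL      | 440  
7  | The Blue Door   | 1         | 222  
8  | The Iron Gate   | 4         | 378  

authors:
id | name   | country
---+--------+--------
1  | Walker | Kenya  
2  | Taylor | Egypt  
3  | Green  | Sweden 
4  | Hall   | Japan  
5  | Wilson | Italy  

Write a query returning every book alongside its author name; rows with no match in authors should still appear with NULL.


LEFT JOIN keeps every row from books (the left table); where author_id has no match in authors, the author columns become NULL. Walk through each book:
  - book 1 (Northern Lights): author_id=3 -> matches Green
  - book 2 (Paper Boats): author_id=3 -> matches Green
  - book 3 (Stone Bridges): author_id=1 -> matches Walker
  - book 4 (Winter Gardens): author_id=4 -> matches Hall
  - book 5 (Distant Shores): author_id=5 -> matches Wilson
  - book 6 (The Long Road): author_id=NULL, no match -> kept with NULL
  - book 7 (The Blue Door): author_id=1 -> matches Walker
  - book 8 (The Iron Gate): author_id=4 -> matches Hall
All 8 rows appear; 1 has NULL author.

SQL:
SELECT a.title, b.name AS author
FROM books a
LEFT JOIN authors b ON a.author_id = b.id

Result:
title           | author
----------------+-------
Northern Lights | Green 
Paper Boats     | Green 
Stone Bridges   | Walker
Winter Gardens  | Hall  
Distant Shores  | Wilson
The Long Road   | NULL  
The Blue Door   | Walker
The Iron Gate   | Hall  


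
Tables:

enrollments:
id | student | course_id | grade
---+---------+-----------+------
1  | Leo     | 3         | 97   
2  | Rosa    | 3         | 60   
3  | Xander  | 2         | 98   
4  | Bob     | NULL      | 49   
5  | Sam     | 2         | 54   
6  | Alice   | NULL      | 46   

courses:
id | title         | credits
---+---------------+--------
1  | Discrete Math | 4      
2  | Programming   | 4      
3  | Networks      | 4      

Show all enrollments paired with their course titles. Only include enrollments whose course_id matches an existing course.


INNER JOIN keeps only enrollments rows whose course_id matches an id in courses. Walk through each enrollment:
  - enrollment 1 (Leo): course_id=3 -> matches Networks
  - enrollment 2 (Rosa): course_id=3 -> matches Networks
  - enrollment 3 (Xander): course_id=2 -> matches Programming
  - enrollment 4 (Bob): course_id=NULL, no match -> dropped
  - enrollment 5 (Sam): course_id=2 -> matches Programming
  - enrollment 6 (Alice): course_id=NULL, no match -> dropped
So 2 of 6 rows are dropped.

SQL:
SELECT a.student, b.title AS course
FROM enrollments a
INNER JOIN courses b ON a.course_id = b.id

Result:
student | course     
--------+------------
Leo     | Networks   
Rosa    | Networks   
Xander  | Programming
Sam     | Programming


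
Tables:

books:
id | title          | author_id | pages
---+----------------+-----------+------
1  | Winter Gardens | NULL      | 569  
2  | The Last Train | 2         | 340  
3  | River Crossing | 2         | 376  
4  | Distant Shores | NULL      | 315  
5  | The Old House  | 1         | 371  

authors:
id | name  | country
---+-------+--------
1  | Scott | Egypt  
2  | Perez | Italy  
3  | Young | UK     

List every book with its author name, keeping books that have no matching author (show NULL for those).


LEFT JOIN keeps every row from books (the left table); where author_id has no match in authors, the author columns become NULL. Walk through each book:
  - book 1 (Winter Gardens): author_id=NULL, no match -> kept with NULL
  - book 2 (The Last Train): author_id=2 -> matches Perez
  - book 3 (River Crossing): author_id=2 -> matches Perez
  - book 4 (Distant Shores): author_id=NULL, no match -> kept with NULL
  - book 5 (The Old House): author_id=1 -> matches Scott
All 5 rows appear; 2 have NULL author.

SQL:
SELECT a.title, b.name AS author
FROM books a
LEFT JOIN authors b ON a.author_id = b.id

Result:
title          | author
---------------+-------
Winter Gardens | NULL  
The Last Train | Perez 
River Crossing | Perez 
Distant Shores | NULL  
The Old House  | Scott 


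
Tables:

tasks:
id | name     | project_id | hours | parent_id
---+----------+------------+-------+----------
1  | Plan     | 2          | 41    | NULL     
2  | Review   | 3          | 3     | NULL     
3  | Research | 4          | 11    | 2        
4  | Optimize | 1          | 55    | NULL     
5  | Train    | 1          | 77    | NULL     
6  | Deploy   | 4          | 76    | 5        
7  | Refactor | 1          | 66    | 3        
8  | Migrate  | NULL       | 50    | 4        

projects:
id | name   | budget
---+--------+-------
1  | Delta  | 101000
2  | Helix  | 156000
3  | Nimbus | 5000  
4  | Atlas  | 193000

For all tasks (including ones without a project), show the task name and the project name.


LEFT JOIN keeps every row from tasks (the left table); where project_id has no match in projects, the project columns become NULL. Walk through each task:
  - task 1 (Plan): project_id=2 -> matches Helix
  - task 2 (Review): project_id=3 -> matches Nimbus
  - task 3 (Research): project_id=4 -> matches Atlas
  - task 4 (Optimize): project_id=1 -> matches Delta
  - task 5 (Train): project_id=1 -> matches Delta
  - task 6 (Deploy): project_id=4 -> matches Atlas
  - task 7 (Refactor): project_id=1 -> matches Delta
  - task 8 (Migrate): project_id=NULL, no match -> kept with NULL
All 8 rows appear; 1 has NULL project.

SQL:
SELECT a.name, b.name AS project
FROM tasks a
LEFT JOIN projects b ON a.project_id = b.id

Result:
name     | project
---------+--------
Plan     | Helix  
Review   | Nimbus 
Research | Atlas  
Optimize | Delta  
Train    | Delta  
Deploy   | Atlas  
Refactor | Delta  
Migrate  | NULL   


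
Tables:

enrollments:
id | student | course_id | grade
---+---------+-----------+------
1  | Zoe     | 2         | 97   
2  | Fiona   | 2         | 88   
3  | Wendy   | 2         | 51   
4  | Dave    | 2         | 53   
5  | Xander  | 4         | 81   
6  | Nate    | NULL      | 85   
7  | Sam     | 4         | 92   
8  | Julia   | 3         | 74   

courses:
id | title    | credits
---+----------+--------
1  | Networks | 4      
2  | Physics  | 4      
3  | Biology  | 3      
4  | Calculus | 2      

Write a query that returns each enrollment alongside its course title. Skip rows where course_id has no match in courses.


INNER JOIN keeps only enrollments rows whose course_id matches an id in courses. Walk through each enrollment:
  - enrollment 1 (Zoe): course_id=2 -> matches Physics
  - enrollment 2 (Fiona): course_id=2 -> matches Physics
  - enrollment 3 (Wendy): course_id=2 -> matches Physics
  - enrollment 4 (Dave): course_id=2 -> matches Physics
  - enrollment 5 (Xander): course_id=4 -> matches Calculus
  - enrollment 6 (Nate): course_id=NULL, no match -> dropped
  - enrollment 7 (Sam): course_id=4 -> matches Calculus
  - enrollment 8 (Julia): course_id=3 -> matches Biology
So 1 of 8 rows is dropped.

SQL:
SELECT a.student, b.title AS course
FROM enrollments a
INNER JOIN courses b ON a.course_id = b.id

Result:
student | course  
--------+---------
Zoe     | Physics 
Fiona   | Physics 
Wendy   | Physics 
Dave    | Physics 
Xander  | Calculus
Sam     | Calculus
Julia   | Biology 
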